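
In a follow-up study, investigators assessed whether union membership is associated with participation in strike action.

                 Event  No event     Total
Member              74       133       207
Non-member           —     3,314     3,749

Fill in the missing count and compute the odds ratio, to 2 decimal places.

The missing cell is in the unexposed row: 3749 − 3314 = 435.
So a = 74, b = 133, c = 435, d = 3314.
OR = (a·d)/(b·c) = (74 × 3314) / (133 × 435) = 245236 / 57855 = 4.23880

4.24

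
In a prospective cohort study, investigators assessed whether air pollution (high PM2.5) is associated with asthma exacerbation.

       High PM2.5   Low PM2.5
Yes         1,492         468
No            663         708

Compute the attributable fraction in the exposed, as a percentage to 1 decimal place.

42.5

Reading the table with exposure as columns: a = 1492 (High PM2.5, case), b = 663 (High PM2.5, non-case), c = 468 (Low PM2.5, case), d = 708.
Risk in exposed = 1492/2155 = 0.69234; risk in unexposed = 468/1176 = 0.39796.
RR = 0.69234/0.39796 = 1.73973
AR% = (RR − 1)/RR × 100 = (1.73973 − 1)/1.73973 × 100 = 42.5200%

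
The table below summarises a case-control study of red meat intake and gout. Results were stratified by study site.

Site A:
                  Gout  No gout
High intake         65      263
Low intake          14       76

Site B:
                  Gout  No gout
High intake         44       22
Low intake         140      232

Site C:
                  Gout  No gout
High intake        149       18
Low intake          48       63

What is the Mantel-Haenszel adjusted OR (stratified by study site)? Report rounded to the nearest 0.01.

OR_MH = Σ(aᵢdᵢ/nᵢ) / Σ(bᵢcᵢ/nᵢ), where nᵢ is the stratum total.
Stratum 1 (Site A): n = 418; a·d/n = 65·76/418 = 11.8182; b·c/n = 263·14/418 = 8.8086
Stratum 2 (Site B): n = 438; a·d/n = 44·232/438 = 23.3059; b·c/n = 22·140/438 = 7.0320
Stratum 3 (Site C): n = 278; a·d/n = 149·63/278 = 33.7662; b·c/n = 18·48/278 = 3.1079
OR_MH = (11.8182 + 23.3059 + 33.7662) / (8.8086 + 7.0320 + 3.1079) = 68.8903 / 18.9485 = 3.63566

3.64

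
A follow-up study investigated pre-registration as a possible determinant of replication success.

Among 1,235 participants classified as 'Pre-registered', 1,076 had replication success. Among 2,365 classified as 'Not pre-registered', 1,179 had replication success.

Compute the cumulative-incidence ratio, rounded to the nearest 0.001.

From the description: a = 1076, b = 159, c = 1179, d = 1186.
Risk in exposed = 1076/1235 = 0.87126; risk in unexposed = 1179/2365 = 0.49852.
RR = 0.87126 / 0.49852 = 1.74768
The risk among the exposed is 1.75 times that among the unexposed.

1.748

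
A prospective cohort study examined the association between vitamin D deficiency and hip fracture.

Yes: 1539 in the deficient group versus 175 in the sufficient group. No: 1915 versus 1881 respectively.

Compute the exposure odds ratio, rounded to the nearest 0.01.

From the description: a = 1539, b = 1915, c = 175, d = 1881.
OR = (a·d)/(b·c) = (1539 × 1881) / (1915 × 175) = 2894859 / 335125 = 8.63815
The odds of hip fracture are about 8.64 times as high in the deficient group.

8.64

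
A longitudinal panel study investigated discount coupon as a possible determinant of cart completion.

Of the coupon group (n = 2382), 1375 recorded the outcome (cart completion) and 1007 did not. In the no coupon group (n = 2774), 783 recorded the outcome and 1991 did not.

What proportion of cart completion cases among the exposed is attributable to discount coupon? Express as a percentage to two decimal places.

From the description: a = 1375, b = 1007, c = 783, d = 1991.
Risk in exposed = 1375/2382 = 0.57725; risk in unexposed = 783/2774 = 0.28226.
RR = 0.57725/0.28226 = 2.04506
AR% = (RR − 1)/RR × 100 = (2.04506 − 1)/2.04506 × 100 = 51.1016%

51.10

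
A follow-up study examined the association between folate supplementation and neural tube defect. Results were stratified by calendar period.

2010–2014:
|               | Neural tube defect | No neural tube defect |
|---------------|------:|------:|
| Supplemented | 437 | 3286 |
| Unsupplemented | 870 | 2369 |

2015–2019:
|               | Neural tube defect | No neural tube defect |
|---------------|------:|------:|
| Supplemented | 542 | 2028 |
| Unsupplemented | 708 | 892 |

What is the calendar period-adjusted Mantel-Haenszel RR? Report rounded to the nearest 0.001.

RR_MH = Σ(aᵢ·n₀ᵢ/nᵢ) / Σ(cᵢ·n₁ᵢ/nᵢ), with n₁ᵢ = aᵢ+bᵢ (exposed), n₀ᵢ = cᵢ+dᵢ (unexposed), nᵢ = n₁ᵢ+n₀ᵢ.
Stratum 1 (2010–2014): n₁ = 3723, n₀ = 3239, n = 6962; a·n₀/n = 437·3239/6962 = 203.3098; c·n₁/n = 870·3723/6962 = 465.2413
Stratum 2 (2015–2019): n₁ = 2570, n₀ = 1600, n = 4170; a·n₀/n = 542·1600/4170 = 207.9616; c·n₁/n = 708·2570/4170 = 436.3453
RR_MH = (203.3098 + 207.9616) / (465.2413 + 436.3453) = 411.2715 / 901.5866 = 0.45616

0.456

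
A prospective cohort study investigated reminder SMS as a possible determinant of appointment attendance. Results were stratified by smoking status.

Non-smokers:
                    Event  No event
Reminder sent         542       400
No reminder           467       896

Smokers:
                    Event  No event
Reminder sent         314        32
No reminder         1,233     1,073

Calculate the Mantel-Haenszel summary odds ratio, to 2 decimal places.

OR_MH = Σ(aᵢdᵢ/nᵢ) / Σ(bᵢcᵢ/nᵢ), where nᵢ is the stratum total.
Stratum 1 (Non-smokers): n = 2305; a·d/n = 542·896/2305 = 210.6863; b·c/n = 400·467/2305 = 81.0412
Stratum 2 (Smokers): n = 2652; a·d/n = 314·1073/2652 = 127.0445; b·c/n = 32·1233/2652 = 14.8778
OR_MH = (210.6863 + 127.0445) / (81.0412 + 14.8778) = 337.7308 / 95.9190 = 3.52100

3.52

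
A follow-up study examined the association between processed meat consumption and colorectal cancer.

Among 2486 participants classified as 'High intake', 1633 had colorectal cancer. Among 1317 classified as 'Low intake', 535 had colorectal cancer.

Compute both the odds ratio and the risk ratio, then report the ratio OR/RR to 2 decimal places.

From the description: a = 1633, b = 853, c = 535, d = 782.
OR = (1633·782)/(853·535) = 1277006/456355 = 2.79827
Risk in exposed = 1633/2486 = 0.65688; risk in unexposed = 535/1317 = 0.40623; RR = 1.61703
OR/RR = 2.79827 / 1.61703 = 1.73051
The outcome is not rare, so the OR lies further from 1 than the RR.

1.73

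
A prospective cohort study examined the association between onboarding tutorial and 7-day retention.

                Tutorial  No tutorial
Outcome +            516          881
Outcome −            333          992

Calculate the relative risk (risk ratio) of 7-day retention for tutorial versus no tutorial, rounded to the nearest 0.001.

Reading the table with exposure as columns: a = 516 (Tutorial, case), b = 333 (Tutorial, non-case), c = 881 (No tutorial, case), d = 992.
Risk in exposed = 516/849 = 0.60777; risk in unexposed = 881/1873 = 0.47037.
RR = 0.60777 / 0.47037 = 1.29212
The risk among the exposed is 1.29 times that among the unexposed.

1.292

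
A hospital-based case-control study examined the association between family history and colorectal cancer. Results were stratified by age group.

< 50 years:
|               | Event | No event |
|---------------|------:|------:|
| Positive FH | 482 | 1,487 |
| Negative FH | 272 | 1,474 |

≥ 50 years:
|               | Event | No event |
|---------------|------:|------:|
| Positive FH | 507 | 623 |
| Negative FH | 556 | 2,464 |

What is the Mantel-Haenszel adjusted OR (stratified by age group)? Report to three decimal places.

OR_MH = Σ(aᵢdᵢ/nᵢ) / Σ(bᵢcᵢ/nᵢ), where nᵢ is the stratum total.
Stratum 1 (< 50 years): n = 3715; a·d/n = 482·1474/3715 = 191.2431; b·c/n = 1487·272/3715 = 108.8732
Stratum 2 (≥ 50 years): n = 4150; a·d/n = 507·2464/4150 = 301.0236; b·c/n = 623·556/4150 = 83.4670
OR_MH = (191.2431 + 301.0236) / (108.8732 + 83.4670) = 492.2667 / 192.3402 = 2.55935

2.559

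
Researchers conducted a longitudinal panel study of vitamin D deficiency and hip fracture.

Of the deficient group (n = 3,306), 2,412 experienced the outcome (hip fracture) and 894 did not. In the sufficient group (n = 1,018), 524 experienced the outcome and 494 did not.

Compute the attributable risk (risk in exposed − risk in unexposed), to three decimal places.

0.215

From the description: a = 2412, b = 894, c = 524, d = 494.
Risk in exposed = 2412/3306 = 0.729583; risk in unexposed = 524/1018 = 0.514735.
Risk difference = 0.729583 − 0.514735 = 0.214848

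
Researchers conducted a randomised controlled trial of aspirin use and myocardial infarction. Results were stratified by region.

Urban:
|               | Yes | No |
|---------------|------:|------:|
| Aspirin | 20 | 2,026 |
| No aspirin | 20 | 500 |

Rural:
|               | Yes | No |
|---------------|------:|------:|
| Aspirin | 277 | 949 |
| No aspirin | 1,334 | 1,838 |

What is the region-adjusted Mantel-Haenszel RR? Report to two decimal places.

RR_MH = Σ(aᵢ·n₀ᵢ/nᵢ) / Σ(cᵢ·n₁ᵢ/nᵢ), with n₁ᵢ = aᵢ+bᵢ (exposed), n₀ᵢ = cᵢ+dᵢ (unexposed), nᵢ = n₁ᵢ+n₀ᵢ.
Stratum 1 (Urban): n₁ = 2046, n₀ = 520, n = 2566; a·n₀/n = 20·520/2566 = 4.0530; c·n₁/n = 20·2046/2566 = 15.9470
Stratum 2 (Rural): n₁ = 1226, n₀ = 3172, n = 4398; a·n₀/n = 277·3172/4398 = 199.7826; c·n₁/n = 1334·1226/4398 = 371.8699
RR_MH = (4.0530 + 199.7826) / (15.9470 + 371.8699) = 203.8356 / 387.8169 = 0.52560

0.53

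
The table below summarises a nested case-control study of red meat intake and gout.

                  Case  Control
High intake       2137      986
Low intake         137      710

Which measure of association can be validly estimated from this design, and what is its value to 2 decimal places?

Cells: a = 2137, b = 986, c = 137, d = 710.
This is a nested case-control study: participants were sampled on outcome status, so risks in the source population cannot be estimated directly — relative risk is not valid here. The odds ratio is the appropriate measure.
OR = (a·d)/(b·c) = (2137 × 710) / (986 × 137) = 1517270 / 135082 = 11.23221

11.23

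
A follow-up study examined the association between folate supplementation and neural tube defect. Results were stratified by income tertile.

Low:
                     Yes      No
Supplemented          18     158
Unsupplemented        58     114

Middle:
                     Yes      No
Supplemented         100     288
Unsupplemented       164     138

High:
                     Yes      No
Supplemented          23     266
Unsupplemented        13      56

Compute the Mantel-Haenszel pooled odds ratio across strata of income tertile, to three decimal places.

0.282

OR_MH = Σ(aᵢdᵢ/nᵢ) / Σ(bᵢcᵢ/nᵢ), where nᵢ is the stratum total.
Stratum 1 (Low): n = 348; a·d/n = 18·114/348 = 5.8966; b·c/n = 158·58/348 = 26.3333
Stratum 2 (Middle): n = 690; a·d/n = 100·138/690 = 20.0000; b·c/n = 288·164/690 = 68.4522
Stratum 3 (High): n = 358; a·d/n = 23·56/358 = 3.5978; b·c/n = 266·13/358 = 9.6592
OR_MH = (5.8966 + 20.0000 + 3.5978) / (26.3333 + 68.4522 + 9.6592) = 29.4943 / 104.4447 = 0.28239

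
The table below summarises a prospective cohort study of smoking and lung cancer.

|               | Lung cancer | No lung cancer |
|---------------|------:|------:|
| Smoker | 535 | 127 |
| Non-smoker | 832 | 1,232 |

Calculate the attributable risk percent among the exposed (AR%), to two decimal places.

50.12

Cells: a = 535, b = 127, c = 832, d = 1232.
Risk in exposed = 535/662 = 0.80816; risk in unexposed = 832/2064 = 0.40310.
RR = 0.80816/0.40310 = 2.00485
AR% = (RR − 1)/RR × 100 = (2.00485 − 1)/2.00485 × 100 = 50.1210%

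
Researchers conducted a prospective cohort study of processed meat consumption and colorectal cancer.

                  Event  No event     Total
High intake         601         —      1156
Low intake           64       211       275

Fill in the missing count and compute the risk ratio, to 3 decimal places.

2.234

The missing cell is in the exposed row: 1156 − 601 = 555.
So a = 601, b = 555, c = 64, d = 211.
RR = [a/(a+b)] / [c/(c+d)] = (601/1156) / (64/275) = 0.51990/0.23273 = 2.23393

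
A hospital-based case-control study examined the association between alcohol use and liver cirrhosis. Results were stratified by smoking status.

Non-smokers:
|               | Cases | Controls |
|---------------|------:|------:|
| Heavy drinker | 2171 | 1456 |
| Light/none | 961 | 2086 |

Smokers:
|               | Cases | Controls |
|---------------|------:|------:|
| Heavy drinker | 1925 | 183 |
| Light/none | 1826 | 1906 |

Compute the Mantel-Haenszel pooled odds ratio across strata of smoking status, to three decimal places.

OR_MH = Σ(aᵢdᵢ/nᵢ) / Σ(bᵢcᵢ/nᵢ), where nᵢ is the stratum total.
Stratum 1 (Non-smokers): n = 6674; a·d/n = 2171·2086/6674 = 678.5595; b·c/n = 1456·961/6674 = 209.6518
Stratum 2 (Smokers): n = 5840; a·d/n = 1925·1906/5840 = 628.2620; b·c/n = 183·1826/5840 = 57.2188
OR_MH = (678.5595 + 628.2620) / (209.6518 + 57.2188) = 1306.8215 / 266.8706 = 4.89684

4.897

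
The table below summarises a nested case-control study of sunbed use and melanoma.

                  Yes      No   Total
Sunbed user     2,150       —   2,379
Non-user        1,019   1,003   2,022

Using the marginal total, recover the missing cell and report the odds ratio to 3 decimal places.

The missing cell is in the exposed row: 2379 − 2150 = 229.
So a = 2150, b = 229, c = 1019, d = 1003.
OR = (a·d)/(b·c) = (2150 × 1003) / (229 × 1019) = 2156450 / 233351 = 9.24123

9.241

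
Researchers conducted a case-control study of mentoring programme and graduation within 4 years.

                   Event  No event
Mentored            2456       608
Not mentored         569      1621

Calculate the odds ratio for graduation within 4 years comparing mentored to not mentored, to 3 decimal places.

11.508

Cells: a = 2456, b = 608, c = 569, d = 1621.
OR = (a·d)/(b·c) = (2456 × 1621) / (608 × 569) = 3981176 / 345952 = 11.50789
The odds of graduation within 4 years are about 11.51 times as high in the mentored group.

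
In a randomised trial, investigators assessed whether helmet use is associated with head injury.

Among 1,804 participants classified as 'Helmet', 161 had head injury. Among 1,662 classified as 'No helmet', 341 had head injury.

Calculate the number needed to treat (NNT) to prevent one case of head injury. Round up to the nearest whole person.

Risk in treated group = 161/1804 = 0.08925; risk in control = 341/1662 = 0.20517.
Absolute risk reduction = 0.20517 − 0.08925 = 0.11593
NNT = 1 / ARR = 1 / 0.11593 = 8.626 → round up → 9

9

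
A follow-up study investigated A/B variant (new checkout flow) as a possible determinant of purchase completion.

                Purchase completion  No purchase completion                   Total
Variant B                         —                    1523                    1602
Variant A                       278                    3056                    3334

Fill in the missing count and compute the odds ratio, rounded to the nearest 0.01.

The missing cell is in the exposed row: 1602 − 1523 = 79.
So a = 79, b = 1523, c = 278, d = 3056.
OR = (a·d)/(b·c) = (79 × 3056) / (1523 × 278) = 241424 / 423394 = 0.57021

0.57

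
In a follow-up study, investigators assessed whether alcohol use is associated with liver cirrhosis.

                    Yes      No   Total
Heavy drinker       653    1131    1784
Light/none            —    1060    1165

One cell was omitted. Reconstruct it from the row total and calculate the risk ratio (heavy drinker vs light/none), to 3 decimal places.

4.061

The missing cell is in the unexposed row: 1165 − 1060 = 105.
So a = 653, b = 1131, c = 105, d = 1060.
RR = [a/(a+b)] / [c/(c+d)] = (653/1784) / (105/1165) = 0.36603/0.09013 = 4.06121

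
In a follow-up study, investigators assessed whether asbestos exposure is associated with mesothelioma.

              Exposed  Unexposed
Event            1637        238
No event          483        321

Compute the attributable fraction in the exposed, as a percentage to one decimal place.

Reading the table with exposure as columns: a = 1637 (Exposed, case), b = 483 (Exposed, non-case), c = 238 (Unexposed, case), d = 321.
Risk in exposed = 1637/2120 = 0.77217; risk in unexposed = 238/559 = 0.42576.
RR = 0.77217/0.42576 = 1.81363
AR% = (RR − 1)/RR × 100 = (1.81363 − 1)/1.81363 × 100 = 44.8618%

44.9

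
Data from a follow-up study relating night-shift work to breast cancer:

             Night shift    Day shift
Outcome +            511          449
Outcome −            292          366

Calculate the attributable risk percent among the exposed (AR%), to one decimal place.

Reading the table with exposure as columns: a = 511 (Night shift, case), b = 292 (Night shift, non-case), c = 449 (Day shift, case), d = 366.
Risk in exposed = 511/803 = 0.63636; risk in unexposed = 449/815 = 0.55092.
RR = 0.63636/0.55092 = 1.15509
AR% = (RR − 1)/RR × 100 = (1.15509 − 1)/1.15509 × 100 = 13.4268%

13.4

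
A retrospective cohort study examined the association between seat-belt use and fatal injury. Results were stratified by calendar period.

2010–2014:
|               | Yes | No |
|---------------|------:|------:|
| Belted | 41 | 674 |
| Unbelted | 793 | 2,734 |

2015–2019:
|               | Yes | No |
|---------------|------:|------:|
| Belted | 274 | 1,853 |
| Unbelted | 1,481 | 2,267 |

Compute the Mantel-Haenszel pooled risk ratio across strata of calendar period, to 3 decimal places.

0.312

RR_MH = Σ(aᵢ·n₀ᵢ/nᵢ) / Σ(cᵢ·n₁ᵢ/nᵢ), with n₁ᵢ = aᵢ+bᵢ (exposed), n₀ᵢ = cᵢ+dᵢ (unexposed), nᵢ = n₁ᵢ+n₀ᵢ.
Stratum 1 (2010–2014): n₁ = 715, n₀ = 3527, n = 4242; a·n₀/n = 41·3527/4242 = 34.0893; c·n₁/n = 793·715/4242 = 133.6622
Stratum 2 (2015–2019): n₁ = 2127, n₀ = 3748, n = 5875; a·n₀/n = 274·3748/5875 = 174.8003; c·n₁/n = 1481·2127/5875 = 536.1850
RR_MH = (34.0893 + 174.8003) / (133.6622 + 536.1850) = 208.8897 / 669.8472 = 0.31185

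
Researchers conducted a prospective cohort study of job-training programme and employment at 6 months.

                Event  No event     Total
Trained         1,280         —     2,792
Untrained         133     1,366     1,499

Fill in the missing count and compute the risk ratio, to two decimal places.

The missing cell is in the exposed row: 2792 − 1280 = 1512.
So a = 1280, b = 1512, c = 133, d = 1366.
RR = [a/(a+b)] / [c/(c+d)] = (1280/2792) / (133/1499) = 0.45845/0.08873 = 5.16707

5.17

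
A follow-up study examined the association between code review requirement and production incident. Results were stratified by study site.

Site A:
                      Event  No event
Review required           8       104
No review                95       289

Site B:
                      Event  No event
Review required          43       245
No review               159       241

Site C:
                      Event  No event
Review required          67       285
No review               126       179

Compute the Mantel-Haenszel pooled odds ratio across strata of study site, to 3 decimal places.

0.289

OR_MH = Σ(aᵢdᵢ/nᵢ) / Σ(bᵢcᵢ/nᵢ), where nᵢ is the stratum total.
Stratum 1 (Site A): n = 496; a·d/n = 8·289/496 = 4.6613; b·c/n = 104·95/496 = 19.9194
Stratum 2 (Site B): n = 688; a·d/n = 43·241/688 = 15.0625; b·c/n = 245·159/688 = 56.6206
Stratum 3 (Site C): n = 657; a·d/n = 67·179/657 = 18.2542; b·c/n = 285·126/657 = 54.6575
OR_MH = (4.6613 + 15.0625 + 18.2542) / (19.9194 + 56.6206 + 54.6575) = 37.9780 / 131.1975 = 0.28947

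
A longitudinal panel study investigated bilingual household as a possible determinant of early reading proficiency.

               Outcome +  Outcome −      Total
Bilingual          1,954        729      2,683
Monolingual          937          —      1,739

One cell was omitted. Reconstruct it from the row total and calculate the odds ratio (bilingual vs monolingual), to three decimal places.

The missing cell is in the unexposed row: 1739 − 937 = 802.
So a = 1954, b = 729, c = 937, d = 802.
OR = (a·d)/(b·c) = (1954 × 802) / (729 × 937) = 1567108 / 683073 = 2.29420

2.294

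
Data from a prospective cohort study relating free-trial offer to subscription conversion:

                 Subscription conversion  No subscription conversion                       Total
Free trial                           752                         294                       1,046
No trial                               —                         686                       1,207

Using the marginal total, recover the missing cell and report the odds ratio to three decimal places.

The missing cell is in the unexposed row: 1207 − 686 = 521.
So a = 752, b = 294, c = 521, d = 686.
OR = (a·d)/(b·c) = (752 × 686) / (294 × 521) = 515872 / 153174 = 3.36788

3.368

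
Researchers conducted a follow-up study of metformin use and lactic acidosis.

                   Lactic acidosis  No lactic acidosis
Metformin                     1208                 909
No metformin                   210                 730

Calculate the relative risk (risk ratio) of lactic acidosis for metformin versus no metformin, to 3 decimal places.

Cells: a = 1208, b = 909, c = 210, d = 730.
Risk in exposed = 1208/2117 = 0.57062; risk in unexposed = 210/940 = 0.22340.
RR = 0.57062 / 0.22340 = 2.55420
The risk among the exposed is 2.55 times that among the unexposed.

2.554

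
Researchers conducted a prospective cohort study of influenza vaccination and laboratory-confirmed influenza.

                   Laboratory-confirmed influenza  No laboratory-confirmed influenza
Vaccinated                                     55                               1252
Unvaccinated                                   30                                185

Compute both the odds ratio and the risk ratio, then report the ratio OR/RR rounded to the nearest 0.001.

0.898

Cells: a = 55, b = 1252, c = 30, d = 185.
OR = (55·185)/(1252·30) = 10175/37560 = 0.27090
Risk in exposed = 55/1307 = 0.04208; risk in unexposed = 30/215 = 0.13953; RR = 0.30158
OR/RR = 0.27090 / 0.30158 = 0.89827
The outcome is not rare, so the OR lies further from 1 than the RR.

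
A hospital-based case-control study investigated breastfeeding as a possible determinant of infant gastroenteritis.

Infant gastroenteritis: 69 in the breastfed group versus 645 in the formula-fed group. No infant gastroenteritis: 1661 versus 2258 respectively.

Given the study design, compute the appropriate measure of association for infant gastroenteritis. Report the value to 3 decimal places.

From the description: a = 69, b = 1661, c = 645, d = 2258.
This is a hospital-based case-control study: participants were sampled on outcome status, so risks in the source population cannot be estimated directly — relative risk is not valid here. The odds ratio is the appropriate measure.
OR = (a·d)/(b·c) = (69 × 2258) / (1661 × 645) = 155802 / 1071345 = 0.14543

0.145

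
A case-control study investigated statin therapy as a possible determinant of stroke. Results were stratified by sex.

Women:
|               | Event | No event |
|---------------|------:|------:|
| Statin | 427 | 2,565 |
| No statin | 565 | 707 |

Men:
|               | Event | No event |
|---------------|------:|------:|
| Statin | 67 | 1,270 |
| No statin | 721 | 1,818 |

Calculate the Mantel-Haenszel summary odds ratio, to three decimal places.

0.177

OR_MH = Σ(aᵢdᵢ/nᵢ) / Σ(bᵢcᵢ/nᵢ), where nᵢ is the stratum total.
Stratum 1 (Women): n = 4264; a·d/n = 427·707/4264 = 70.7995; b·c/n = 2565·565/4264 = 339.8745
Stratum 2 (Men): n = 3876; a·d/n = 67·1818/3876 = 31.4257; b·c/n = 1270·721/3876 = 236.2410
OR_MH = (70.7995 + 31.4257) / (339.8745 + 236.2410) = 102.2252 / 576.1155 = 0.17744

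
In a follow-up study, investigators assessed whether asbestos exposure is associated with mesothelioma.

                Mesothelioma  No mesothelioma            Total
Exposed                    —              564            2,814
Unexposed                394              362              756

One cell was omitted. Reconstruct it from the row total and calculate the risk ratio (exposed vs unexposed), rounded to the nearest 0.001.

The missing cell is in the exposed row: 2814 − 564 = 2250.
So a = 2250, b = 564, c = 394, d = 362.
RR = [a/(a+b)] / [c/(c+d)] = (2250/2814) / (394/756) = 0.79957/0.52116 = 1.53421

1.534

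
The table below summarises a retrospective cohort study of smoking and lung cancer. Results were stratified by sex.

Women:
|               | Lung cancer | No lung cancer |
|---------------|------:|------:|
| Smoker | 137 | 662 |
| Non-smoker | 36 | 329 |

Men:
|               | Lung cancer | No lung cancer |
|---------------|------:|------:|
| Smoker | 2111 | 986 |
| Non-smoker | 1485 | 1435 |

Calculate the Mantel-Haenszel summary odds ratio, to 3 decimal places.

OR_MH = Σ(aᵢdᵢ/nᵢ) / Σ(bᵢcᵢ/nᵢ), where nᵢ is the stratum total.
Stratum 1 (Women): n = 1164; a·d/n = 137·329/1164 = 38.7225; b·c/n = 662·36/1164 = 20.4742
Stratum 2 (Men): n = 6017; a·d/n = 2111·1435/6017 = 503.4544; b·c/n = 986·1485/6017 = 243.3455
OR_MH = (38.7225 + 503.4544) / (20.4742 + 243.3455) = 542.1769 / 263.8197 = 2.05510

2.055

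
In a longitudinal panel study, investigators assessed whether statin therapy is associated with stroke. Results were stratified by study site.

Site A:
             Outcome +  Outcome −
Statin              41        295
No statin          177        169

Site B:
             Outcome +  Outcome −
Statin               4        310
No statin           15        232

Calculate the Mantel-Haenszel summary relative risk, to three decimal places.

RR_MH = Σ(aᵢ·n₀ᵢ/nᵢ) / Σ(cᵢ·n₁ᵢ/nᵢ), with n₁ᵢ = aᵢ+bᵢ (exposed), n₀ᵢ = cᵢ+dᵢ (unexposed), nᵢ = n₁ᵢ+n₀ᵢ.
Stratum 1 (Site A): n₁ = 336, n₀ = 346, n = 682; a·n₀/n = 41·346/682 = 20.8006; c·n₁/n = 177·336/682 = 87.2023
Stratum 2 (Site B): n₁ = 314, n₀ = 247, n = 561; a·n₀/n = 4·247/561 = 1.7611; c·n₁/n = 15·314/561 = 8.3957
RR_MH = (20.8006 + 1.7611) / (87.2023 + 8.3957) = 22.5617 / 95.5981 = 0.23601

0.236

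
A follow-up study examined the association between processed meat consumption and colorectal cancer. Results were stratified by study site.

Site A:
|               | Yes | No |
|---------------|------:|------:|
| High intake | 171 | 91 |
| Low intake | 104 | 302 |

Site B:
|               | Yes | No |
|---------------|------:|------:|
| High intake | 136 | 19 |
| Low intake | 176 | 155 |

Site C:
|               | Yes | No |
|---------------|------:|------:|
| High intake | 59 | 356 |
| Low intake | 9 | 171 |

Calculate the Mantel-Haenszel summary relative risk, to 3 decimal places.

RR_MH = Σ(aᵢ·n₀ᵢ/nᵢ) / Σ(cᵢ·n₁ᵢ/nᵢ), with n₁ᵢ = aᵢ+bᵢ (exposed), n₀ᵢ = cᵢ+dᵢ (unexposed), nᵢ = n₁ᵢ+n₀ᵢ.
Stratum 1 (Site A): n₁ = 262, n₀ = 406, n = 668; a·n₀/n = 171·406/668 = 103.9311; c·n₁/n = 104·262/668 = 40.7904
Stratum 2 (Site B): n₁ = 155, n₀ = 331, n = 486; a·n₀/n = 136·331/486 = 92.6255; c·n₁/n = 176·155/486 = 56.1317
Stratum 3 (Site C): n₁ = 415, n₀ = 180, n = 595; a·n₀/n = 59·180/595 = 17.8487; c·n₁/n = 9·415/595 = 6.2773
RR_MH = (103.9311 + 92.6255 + 17.8487) / (40.7904 + 56.1317 + 6.2773) = 214.4054 / 103.1994 = 2.07758

2.078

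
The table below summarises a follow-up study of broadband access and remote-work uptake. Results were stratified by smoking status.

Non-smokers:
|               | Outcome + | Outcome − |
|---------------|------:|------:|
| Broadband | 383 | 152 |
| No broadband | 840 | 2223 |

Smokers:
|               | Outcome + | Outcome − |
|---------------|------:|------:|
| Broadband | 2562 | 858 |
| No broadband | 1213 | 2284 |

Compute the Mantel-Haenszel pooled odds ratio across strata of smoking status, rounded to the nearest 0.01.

OR_MH = Σ(aᵢdᵢ/nᵢ) / Σ(bᵢcᵢ/nᵢ), where nᵢ is the stratum total.
Stratum 1 (Non-smokers): n = 3598; a·d/n = 383·2223/3598 = 236.6340; b·c/n = 152·840/3598 = 35.4864
Stratum 2 (Smokers): n = 6917; a·d/n = 2562·2284/6917 = 845.9748; b·c/n = 858·1213/6917 = 150.4632
OR_MH = (236.6340 + 845.9748) / (35.4864 + 150.4632) = 1082.6088 / 185.9496 = 5.82206

5.82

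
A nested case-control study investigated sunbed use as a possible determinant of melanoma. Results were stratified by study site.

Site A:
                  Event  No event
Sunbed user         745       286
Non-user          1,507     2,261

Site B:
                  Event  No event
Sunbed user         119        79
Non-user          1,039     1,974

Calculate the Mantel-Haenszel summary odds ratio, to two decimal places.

OR_MH = Σ(aᵢdᵢ/nᵢ) / Σ(bᵢcᵢ/nᵢ), where nᵢ is the stratum total.
Stratum 1 (Site A): n = 4799; a·d/n = 745·2261/4799 = 350.9992; b·c/n = 286·1507/4799 = 89.8108
Stratum 2 (Site B): n = 3211; a·d/n = 119·1974/3211 = 73.1566; b·c/n = 79·1039/3211 = 25.5624
OR_MH = (350.9992 + 73.1566) / (89.8108 + 25.5624) = 424.1558 / 115.3732 = 3.67638

3.68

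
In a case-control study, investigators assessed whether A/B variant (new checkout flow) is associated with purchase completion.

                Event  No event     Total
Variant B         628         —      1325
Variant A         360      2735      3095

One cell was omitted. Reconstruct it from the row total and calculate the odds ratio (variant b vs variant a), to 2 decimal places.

The missing cell is in the exposed row: 1325 − 628 = 697.
So a = 628, b = 697, c = 360, d = 2735.
OR = (a·d)/(b·c) = (628 × 2735) / (697 × 360) = 1717580 / 250920 = 6.84513

6.85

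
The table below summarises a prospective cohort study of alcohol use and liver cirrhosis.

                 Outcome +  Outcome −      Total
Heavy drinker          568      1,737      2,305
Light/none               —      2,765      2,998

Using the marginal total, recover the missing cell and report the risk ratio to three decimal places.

3.171

The missing cell is in the unexposed row: 2998 − 2765 = 233.
So a = 568, b = 1737, c = 233, d = 2765.
RR = [a/(a+b)] / [c/(c+d)] = (568/2305) / (233/2998) = 0.24642/0.07772 = 3.17069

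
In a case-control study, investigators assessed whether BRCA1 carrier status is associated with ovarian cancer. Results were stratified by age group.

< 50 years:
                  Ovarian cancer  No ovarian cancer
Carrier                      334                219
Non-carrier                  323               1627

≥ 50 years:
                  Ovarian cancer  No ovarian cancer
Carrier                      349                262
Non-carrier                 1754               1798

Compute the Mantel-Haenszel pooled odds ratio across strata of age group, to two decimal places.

2.65

OR_MH = Σ(aᵢdᵢ/nᵢ) / Σ(bᵢcᵢ/nᵢ), where nᵢ is the stratum total.
Stratum 1 (< 50 years): n = 2503; a·d/n = 334·1627/2503 = 217.1067; b·c/n = 219·323/2503 = 28.2609
Stratum 2 (≥ 50 years): n = 4163; a·d/n = 349·1798/4163 = 150.7331; b·c/n = 262·1754/4163 = 110.3887
OR_MH = (217.1067 + 150.7331) / (28.2609 + 110.3887) = 367.8398 / 138.6495 = 2.65302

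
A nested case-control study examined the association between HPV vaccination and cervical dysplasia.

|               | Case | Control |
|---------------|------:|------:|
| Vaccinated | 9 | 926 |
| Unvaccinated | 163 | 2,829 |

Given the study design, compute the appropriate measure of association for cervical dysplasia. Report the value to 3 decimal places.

Cells: a = 9, b = 926, c = 163, d = 2829.
This is a nested case-control study: participants were sampled on outcome status, so risks in the source population cannot be estimated directly — relative risk is not valid here. The odds ratio is the appropriate measure.
OR = (a·d)/(b·c) = (9 × 2829) / (926 × 163) = 25461 / 150938 = 0.16869

0.169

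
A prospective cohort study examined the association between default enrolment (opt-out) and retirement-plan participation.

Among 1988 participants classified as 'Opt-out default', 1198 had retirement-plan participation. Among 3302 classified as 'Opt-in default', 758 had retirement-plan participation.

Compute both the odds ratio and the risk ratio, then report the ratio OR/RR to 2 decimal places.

1.94

From the description: a = 1198, b = 790, c = 758, d = 2544.
OR = (1198·2544)/(790·758) = 3047712/598820 = 5.08953
Risk in exposed = 1198/1988 = 0.60262; risk in unexposed = 758/3302 = 0.22956; RR = 2.62511
OR/RR = 5.08953 / 2.62511 = 1.93878
The outcome is not rare, so the OR lies further from 1 than the RR.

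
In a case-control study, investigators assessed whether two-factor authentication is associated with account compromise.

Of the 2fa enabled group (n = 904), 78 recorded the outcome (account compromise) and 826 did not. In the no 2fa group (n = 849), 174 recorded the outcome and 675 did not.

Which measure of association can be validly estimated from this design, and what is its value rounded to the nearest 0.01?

0.37

From the description: a = 78, b = 826, c = 174, d = 675.
This is a case-control study: participants were sampled on outcome status, so risks in the source population cannot be estimated directly — relative risk is not valid here. The odds ratio is the appropriate measure.
OR = (a·d)/(b·c) = (78 × 675) / (826 × 174) = 52650 / 143724 = 0.36633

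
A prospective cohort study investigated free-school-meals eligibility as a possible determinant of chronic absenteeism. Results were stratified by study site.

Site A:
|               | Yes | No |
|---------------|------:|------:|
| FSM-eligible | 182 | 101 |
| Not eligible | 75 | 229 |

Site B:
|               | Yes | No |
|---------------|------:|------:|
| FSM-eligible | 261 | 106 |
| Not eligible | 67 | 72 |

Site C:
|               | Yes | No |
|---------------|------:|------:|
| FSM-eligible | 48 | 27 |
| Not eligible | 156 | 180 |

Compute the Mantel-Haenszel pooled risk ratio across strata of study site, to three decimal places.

1.812

RR_MH = Σ(aᵢ·n₀ᵢ/nᵢ) / Σ(cᵢ·n₁ᵢ/nᵢ), with n₁ᵢ = aᵢ+bᵢ (exposed), n₀ᵢ = cᵢ+dᵢ (unexposed), nᵢ = n₁ᵢ+n₀ᵢ.
Stratum 1 (Site A): n₁ = 283, n₀ = 304, n = 587; a·n₀/n = 182·304/587 = 94.2555; c·n₁/n = 75·283/587 = 36.1584
Stratum 2 (Site B): n₁ = 367, n₀ = 139, n = 506; a·n₀/n = 261·139/506 = 71.6976; c·n₁/n = 67·367/506 = 48.5949
Stratum 3 (Site C): n₁ = 75, n₀ = 336, n = 411; a·n₀/n = 48·336/411 = 39.2409; c·n₁/n = 156·75/411 = 28.4672
RR_MH = (94.2555 + 71.6976 + 39.2409) / (36.1584 + 48.5949 + 28.4672) = 205.1940 / 113.2204 = 1.81234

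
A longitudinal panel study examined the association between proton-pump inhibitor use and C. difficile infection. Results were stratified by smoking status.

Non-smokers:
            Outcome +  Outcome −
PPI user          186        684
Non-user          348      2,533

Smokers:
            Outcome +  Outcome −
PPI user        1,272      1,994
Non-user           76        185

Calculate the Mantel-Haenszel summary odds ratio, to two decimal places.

1.81

OR_MH = Σ(aᵢdᵢ/nᵢ) / Σ(bᵢcᵢ/nᵢ), where nᵢ is the stratum total.
Stratum 1 (Non-smokers): n = 3751; a·d/n = 186·2533/3751 = 125.6033; b·c/n = 684·348/3751 = 63.4583
Stratum 2 (Smokers): n = 3527; a·d/n = 1272·185/3527 = 66.7196; b·c/n = 1994·76/3527 = 42.9668
OR_MH = (125.6033 + 66.7196) / (63.4583 + 42.9668) = 192.3229 / 106.4251 = 1.80712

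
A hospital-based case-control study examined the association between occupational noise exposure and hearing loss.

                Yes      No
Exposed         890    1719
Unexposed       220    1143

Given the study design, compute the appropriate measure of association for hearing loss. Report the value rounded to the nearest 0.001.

2.690

Cells: a = 890, b = 1719, c = 220, d = 1143.
This is a hospital-based case-control study: participants were sampled on outcome status, so risks in the source population cannot be estimated directly — relative risk is not valid here. The odds ratio is the appropriate measure.
OR = (a·d)/(b·c) = (890 × 1143) / (1719 × 220) = 1017270 / 378180 = 2.68991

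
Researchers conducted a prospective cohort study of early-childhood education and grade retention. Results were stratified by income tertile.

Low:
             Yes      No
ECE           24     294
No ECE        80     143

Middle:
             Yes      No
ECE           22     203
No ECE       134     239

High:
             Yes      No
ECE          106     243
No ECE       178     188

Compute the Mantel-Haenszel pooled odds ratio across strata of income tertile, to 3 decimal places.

OR_MH = Σ(aᵢdᵢ/nᵢ) / Σ(bᵢcᵢ/nᵢ), where nᵢ is the stratum total.
Stratum 1 (Low): n = 541; a·d/n = 24·143/541 = 6.3438; b·c/n = 294·80/541 = 43.4750
Stratum 2 (Middle): n = 598; a·d/n = 22·239/598 = 8.7926; b·c/n = 203·134/598 = 45.4883
Stratum 3 (High): n = 715; a·d/n = 106·188/715 = 27.8713; b·c/n = 243·178/715 = 60.4951
OR_MH = (6.3438 + 8.7926 + 27.8713) / (43.4750 + 45.4883 + 60.4951) = 43.0078 / 149.4584 = 0.28776

0.288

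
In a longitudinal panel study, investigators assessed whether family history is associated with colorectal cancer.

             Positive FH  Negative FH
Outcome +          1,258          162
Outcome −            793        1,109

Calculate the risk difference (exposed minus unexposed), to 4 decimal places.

0.4859

Reading the table with exposure as columns: a = 1258 (Positive FH, case), b = 793 (Positive FH, non-case), c = 162 (Negative FH, case), d = 1109.
Risk in exposed = 1258/2051 = 0.613359; risk in unexposed = 162/1271 = 0.127459.
Risk difference = 0.613359 − 0.127459 = 0.485901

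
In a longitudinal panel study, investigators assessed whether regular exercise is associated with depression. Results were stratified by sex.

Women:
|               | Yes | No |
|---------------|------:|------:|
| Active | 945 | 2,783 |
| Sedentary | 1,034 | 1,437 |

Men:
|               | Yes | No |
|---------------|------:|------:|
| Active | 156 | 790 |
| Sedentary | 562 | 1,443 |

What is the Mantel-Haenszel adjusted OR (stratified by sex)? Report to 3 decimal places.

OR_MH = Σ(aᵢdᵢ/nᵢ) / Σ(bᵢcᵢ/nᵢ), where nᵢ is the stratum total.
Stratum 1 (Women): n = 6199; a·d/n = 945·1437/6199 = 219.0619; b·c/n = 2783·1034/6199 = 464.2075
Stratum 2 (Men): n = 2951; a·d/n = 156·1443/2951 = 76.2819; b·c/n = 790·562/2951 = 150.4507
OR_MH = (219.0619 + 76.2819) / (464.2075 + 150.4507) = 295.3439 / 614.6581 = 0.48050

0.481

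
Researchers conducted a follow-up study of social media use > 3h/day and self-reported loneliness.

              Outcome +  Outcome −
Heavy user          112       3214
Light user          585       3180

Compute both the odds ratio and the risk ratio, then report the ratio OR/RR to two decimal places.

Cells: a = 112, b = 3214, c = 585, d = 3180.
OR = (112·3180)/(3214·585) = 356160/1880190 = 0.18943
Risk in exposed = 112/3326 = 0.03367; risk in unexposed = 585/3765 = 0.15538; RR = 0.21672
OR/RR = 0.18943 / 0.21672 = 0.87405
The outcome is not rare, so the OR lies further from 1 than the RR.

0.87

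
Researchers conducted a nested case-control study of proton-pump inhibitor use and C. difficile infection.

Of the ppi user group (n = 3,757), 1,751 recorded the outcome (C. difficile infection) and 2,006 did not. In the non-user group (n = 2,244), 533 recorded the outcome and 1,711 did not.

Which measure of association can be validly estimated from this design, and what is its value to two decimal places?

From the description: a = 1751, b = 2006, c = 533, d = 1711.
This is a nested case-control study: participants were sampled on outcome status, so risks in the source population cannot be estimated directly — relative risk is not valid here. The odds ratio is the appropriate measure.
OR = (a·d)/(b·c) = (1751 × 1711) / (2006 × 533) = 2995961 / 1069198 = 2.80206

2.80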